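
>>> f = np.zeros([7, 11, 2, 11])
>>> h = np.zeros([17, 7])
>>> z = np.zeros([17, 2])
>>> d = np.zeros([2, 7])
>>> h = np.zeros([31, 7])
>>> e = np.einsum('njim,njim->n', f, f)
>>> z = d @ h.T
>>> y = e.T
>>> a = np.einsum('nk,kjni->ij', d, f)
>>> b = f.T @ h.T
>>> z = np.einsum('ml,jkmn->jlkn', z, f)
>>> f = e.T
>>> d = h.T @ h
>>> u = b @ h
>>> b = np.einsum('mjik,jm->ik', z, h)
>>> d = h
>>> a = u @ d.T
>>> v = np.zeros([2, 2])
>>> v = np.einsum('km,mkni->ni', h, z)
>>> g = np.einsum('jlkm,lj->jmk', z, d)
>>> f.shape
(7,)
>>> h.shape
(31, 7)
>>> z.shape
(7, 31, 11, 11)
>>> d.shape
(31, 7)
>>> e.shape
(7,)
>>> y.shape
(7,)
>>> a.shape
(11, 2, 11, 31)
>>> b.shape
(11, 11)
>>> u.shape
(11, 2, 11, 7)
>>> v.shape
(11, 11)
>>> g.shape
(7, 11, 11)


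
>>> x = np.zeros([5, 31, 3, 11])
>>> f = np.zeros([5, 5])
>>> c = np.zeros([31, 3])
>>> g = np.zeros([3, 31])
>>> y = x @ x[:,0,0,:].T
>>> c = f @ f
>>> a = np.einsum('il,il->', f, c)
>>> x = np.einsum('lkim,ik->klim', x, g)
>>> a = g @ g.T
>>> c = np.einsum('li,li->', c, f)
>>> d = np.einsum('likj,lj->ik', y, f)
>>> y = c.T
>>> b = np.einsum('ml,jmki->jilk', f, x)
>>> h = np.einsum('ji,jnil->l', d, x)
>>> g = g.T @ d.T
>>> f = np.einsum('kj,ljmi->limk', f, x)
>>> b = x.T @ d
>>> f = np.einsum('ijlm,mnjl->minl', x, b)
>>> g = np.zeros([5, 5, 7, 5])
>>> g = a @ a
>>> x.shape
(31, 5, 3, 11)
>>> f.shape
(11, 31, 3, 3)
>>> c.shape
()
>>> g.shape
(3, 3)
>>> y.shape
()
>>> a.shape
(3, 3)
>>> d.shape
(31, 3)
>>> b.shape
(11, 3, 5, 3)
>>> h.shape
(11,)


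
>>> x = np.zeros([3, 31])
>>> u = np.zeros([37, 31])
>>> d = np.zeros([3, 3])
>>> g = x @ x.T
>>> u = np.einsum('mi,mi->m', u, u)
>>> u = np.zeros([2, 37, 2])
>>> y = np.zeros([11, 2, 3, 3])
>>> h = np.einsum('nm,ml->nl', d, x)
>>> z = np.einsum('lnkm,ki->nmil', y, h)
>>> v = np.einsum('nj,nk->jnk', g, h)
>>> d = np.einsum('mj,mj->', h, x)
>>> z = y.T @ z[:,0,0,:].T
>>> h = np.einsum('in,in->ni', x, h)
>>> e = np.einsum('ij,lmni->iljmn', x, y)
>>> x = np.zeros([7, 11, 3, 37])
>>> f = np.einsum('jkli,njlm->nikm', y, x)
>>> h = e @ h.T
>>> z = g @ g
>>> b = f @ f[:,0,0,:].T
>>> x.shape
(7, 11, 3, 37)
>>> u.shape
(2, 37, 2)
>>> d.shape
()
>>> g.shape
(3, 3)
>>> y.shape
(11, 2, 3, 3)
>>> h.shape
(3, 11, 31, 2, 31)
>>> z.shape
(3, 3)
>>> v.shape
(3, 3, 31)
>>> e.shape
(3, 11, 31, 2, 3)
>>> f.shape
(7, 3, 2, 37)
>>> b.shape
(7, 3, 2, 7)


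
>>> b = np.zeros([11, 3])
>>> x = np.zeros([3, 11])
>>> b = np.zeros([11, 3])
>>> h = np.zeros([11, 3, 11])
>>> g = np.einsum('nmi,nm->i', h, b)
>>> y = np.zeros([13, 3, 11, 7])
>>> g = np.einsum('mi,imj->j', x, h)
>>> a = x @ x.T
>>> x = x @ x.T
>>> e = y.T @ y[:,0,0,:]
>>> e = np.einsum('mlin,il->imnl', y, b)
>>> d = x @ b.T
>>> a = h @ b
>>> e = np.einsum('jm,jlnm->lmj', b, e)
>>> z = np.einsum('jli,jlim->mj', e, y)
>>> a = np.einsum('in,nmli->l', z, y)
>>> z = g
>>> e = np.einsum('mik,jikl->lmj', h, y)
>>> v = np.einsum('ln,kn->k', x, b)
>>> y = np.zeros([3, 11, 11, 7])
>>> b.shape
(11, 3)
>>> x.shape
(3, 3)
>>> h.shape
(11, 3, 11)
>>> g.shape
(11,)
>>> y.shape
(3, 11, 11, 7)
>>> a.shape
(11,)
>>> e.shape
(7, 11, 13)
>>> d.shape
(3, 11)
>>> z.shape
(11,)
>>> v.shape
(11,)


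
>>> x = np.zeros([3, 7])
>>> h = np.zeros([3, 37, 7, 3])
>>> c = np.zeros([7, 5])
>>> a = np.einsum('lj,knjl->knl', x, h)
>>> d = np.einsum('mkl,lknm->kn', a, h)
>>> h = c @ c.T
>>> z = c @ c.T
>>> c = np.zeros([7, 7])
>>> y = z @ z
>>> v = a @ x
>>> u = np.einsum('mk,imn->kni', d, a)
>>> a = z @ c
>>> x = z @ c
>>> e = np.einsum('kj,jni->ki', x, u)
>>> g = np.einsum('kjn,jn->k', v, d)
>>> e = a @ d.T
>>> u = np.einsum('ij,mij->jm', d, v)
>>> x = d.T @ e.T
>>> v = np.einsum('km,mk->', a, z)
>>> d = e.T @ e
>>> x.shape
(7, 7)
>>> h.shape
(7, 7)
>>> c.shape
(7, 7)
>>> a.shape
(7, 7)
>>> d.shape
(37, 37)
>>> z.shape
(7, 7)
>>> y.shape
(7, 7)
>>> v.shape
()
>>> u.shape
(7, 3)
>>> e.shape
(7, 37)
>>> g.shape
(3,)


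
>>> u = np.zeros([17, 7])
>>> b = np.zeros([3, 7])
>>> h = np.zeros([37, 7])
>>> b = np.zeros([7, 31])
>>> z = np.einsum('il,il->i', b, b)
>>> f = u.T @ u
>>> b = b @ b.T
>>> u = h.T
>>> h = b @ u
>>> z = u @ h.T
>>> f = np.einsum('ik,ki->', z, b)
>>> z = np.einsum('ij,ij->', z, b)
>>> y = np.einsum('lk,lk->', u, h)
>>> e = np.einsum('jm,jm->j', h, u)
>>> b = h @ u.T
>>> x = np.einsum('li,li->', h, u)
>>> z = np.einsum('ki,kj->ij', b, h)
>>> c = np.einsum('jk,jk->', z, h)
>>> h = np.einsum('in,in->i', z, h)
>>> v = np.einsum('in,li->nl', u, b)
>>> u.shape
(7, 37)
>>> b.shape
(7, 7)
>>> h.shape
(7,)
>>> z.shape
(7, 37)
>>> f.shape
()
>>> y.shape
()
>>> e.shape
(7,)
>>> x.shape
()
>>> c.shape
()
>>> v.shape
(37, 7)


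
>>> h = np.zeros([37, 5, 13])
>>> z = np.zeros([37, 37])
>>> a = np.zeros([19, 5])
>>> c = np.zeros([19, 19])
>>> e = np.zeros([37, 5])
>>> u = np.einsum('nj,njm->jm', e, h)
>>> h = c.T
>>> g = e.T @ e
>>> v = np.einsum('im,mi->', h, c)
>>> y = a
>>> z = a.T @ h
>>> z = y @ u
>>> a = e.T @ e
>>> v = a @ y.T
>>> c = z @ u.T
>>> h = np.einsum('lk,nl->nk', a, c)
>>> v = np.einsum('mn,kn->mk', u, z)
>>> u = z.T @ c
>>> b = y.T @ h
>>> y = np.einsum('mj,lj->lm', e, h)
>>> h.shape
(19, 5)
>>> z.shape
(19, 13)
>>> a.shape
(5, 5)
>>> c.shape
(19, 5)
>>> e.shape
(37, 5)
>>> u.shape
(13, 5)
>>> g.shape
(5, 5)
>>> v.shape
(5, 19)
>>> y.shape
(19, 37)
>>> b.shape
(5, 5)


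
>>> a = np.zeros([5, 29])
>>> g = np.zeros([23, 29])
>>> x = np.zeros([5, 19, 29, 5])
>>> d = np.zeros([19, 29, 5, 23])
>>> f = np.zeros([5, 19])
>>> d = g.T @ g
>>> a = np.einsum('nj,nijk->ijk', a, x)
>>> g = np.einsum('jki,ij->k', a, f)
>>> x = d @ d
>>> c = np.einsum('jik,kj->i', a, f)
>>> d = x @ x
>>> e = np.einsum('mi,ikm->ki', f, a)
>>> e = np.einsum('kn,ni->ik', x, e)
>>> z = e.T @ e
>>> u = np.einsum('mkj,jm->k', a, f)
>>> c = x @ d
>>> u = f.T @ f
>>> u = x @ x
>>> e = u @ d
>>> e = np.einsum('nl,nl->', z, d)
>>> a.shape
(19, 29, 5)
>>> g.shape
(29,)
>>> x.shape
(29, 29)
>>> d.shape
(29, 29)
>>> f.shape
(5, 19)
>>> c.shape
(29, 29)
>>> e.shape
()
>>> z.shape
(29, 29)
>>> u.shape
(29, 29)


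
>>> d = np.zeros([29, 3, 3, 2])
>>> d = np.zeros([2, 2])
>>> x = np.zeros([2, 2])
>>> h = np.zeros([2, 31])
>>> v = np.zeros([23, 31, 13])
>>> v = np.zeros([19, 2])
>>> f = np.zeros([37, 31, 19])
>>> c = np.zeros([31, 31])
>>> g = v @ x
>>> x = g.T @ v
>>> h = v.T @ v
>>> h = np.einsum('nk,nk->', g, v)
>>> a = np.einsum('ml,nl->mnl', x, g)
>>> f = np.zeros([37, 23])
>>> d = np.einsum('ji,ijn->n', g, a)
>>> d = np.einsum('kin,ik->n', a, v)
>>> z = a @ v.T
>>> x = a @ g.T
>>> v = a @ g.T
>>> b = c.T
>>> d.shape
(2,)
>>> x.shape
(2, 19, 19)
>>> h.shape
()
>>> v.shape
(2, 19, 19)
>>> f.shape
(37, 23)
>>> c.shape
(31, 31)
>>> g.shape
(19, 2)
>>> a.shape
(2, 19, 2)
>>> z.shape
(2, 19, 19)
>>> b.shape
(31, 31)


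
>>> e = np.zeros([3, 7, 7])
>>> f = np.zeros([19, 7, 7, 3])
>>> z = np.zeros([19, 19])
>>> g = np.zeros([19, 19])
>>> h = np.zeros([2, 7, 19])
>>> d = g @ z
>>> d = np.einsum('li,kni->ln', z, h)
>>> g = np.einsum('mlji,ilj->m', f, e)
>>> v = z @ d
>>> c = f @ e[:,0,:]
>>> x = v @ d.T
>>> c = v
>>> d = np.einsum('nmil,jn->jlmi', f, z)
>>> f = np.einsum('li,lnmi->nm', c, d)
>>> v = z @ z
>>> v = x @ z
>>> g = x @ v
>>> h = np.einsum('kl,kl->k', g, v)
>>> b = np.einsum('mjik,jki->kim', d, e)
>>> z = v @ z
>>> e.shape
(3, 7, 7)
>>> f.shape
(3, 7)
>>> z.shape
(19, 19)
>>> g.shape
(19, 19)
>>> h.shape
(19,)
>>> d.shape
(19, 3, 7, 7)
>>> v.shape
(19, 19)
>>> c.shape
(19, 7)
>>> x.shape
(19, 19)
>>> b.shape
(7, 7, 19)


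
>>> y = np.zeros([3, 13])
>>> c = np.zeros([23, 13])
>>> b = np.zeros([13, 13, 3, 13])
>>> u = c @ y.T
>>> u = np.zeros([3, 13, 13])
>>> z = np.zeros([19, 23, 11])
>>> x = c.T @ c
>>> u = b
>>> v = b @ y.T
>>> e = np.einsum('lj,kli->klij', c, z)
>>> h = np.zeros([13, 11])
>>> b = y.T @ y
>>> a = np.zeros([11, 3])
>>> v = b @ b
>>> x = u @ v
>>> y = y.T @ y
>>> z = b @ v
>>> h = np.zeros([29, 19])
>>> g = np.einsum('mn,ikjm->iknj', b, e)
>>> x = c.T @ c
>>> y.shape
(13, 13)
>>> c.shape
(23, 13)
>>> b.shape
(13, 13)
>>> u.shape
(13, 13, 3, 13)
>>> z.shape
(13, 13)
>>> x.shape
(13, 13)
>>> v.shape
(13, 13)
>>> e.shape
(19, 23, 11, 13)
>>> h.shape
(29, 19)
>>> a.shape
(11, 3)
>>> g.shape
(19, 23, 13, 11)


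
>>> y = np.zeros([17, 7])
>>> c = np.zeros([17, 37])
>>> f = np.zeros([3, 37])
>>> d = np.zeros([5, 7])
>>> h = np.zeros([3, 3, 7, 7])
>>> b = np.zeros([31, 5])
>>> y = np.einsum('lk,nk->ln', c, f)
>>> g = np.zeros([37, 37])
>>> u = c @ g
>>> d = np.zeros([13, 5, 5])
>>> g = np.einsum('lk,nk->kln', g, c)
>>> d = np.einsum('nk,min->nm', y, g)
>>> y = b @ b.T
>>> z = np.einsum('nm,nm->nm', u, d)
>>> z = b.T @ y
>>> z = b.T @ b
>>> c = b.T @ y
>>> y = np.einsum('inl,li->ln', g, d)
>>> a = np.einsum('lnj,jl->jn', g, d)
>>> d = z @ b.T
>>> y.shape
(17, 37)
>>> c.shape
(5, 31)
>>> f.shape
(3, 37)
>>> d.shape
(5, 31)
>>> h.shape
(3, 3, 7, 7)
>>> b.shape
(31, 5)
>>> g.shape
(37, 37, 17)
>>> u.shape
(17, 37)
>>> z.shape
(5, 5)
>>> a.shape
(17, 37)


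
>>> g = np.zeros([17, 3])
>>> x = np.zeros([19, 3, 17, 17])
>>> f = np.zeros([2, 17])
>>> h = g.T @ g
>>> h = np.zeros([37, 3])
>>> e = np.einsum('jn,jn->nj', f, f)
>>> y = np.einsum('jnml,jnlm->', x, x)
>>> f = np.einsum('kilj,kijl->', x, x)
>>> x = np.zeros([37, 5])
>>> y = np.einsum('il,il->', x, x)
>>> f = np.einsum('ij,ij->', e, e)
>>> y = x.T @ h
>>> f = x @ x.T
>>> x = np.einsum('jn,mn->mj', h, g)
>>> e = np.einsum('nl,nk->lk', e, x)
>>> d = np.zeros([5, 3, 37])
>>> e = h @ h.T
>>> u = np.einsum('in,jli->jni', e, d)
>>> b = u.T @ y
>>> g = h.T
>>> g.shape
(3, 37)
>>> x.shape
(17, 37)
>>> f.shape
(37, 37)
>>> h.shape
(37, 3)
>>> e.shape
(37, 37)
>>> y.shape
(5, 3)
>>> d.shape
(5, 3, 37)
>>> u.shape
(5, 37, 37)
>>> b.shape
(37, 37, 3)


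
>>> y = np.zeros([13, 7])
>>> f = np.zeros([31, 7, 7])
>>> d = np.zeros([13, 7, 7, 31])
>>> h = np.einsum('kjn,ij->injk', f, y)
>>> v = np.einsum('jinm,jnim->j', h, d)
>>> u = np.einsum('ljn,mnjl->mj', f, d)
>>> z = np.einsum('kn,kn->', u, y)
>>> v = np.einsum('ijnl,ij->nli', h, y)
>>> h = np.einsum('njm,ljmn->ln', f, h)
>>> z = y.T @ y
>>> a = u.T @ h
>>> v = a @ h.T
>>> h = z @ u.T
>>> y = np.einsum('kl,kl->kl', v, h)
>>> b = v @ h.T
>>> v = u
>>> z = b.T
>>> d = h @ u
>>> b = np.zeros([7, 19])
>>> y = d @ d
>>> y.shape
(7, 7)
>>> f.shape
(31, 7, 7)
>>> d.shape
(7, 7)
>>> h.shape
(7, 13)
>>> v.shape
(13, 7)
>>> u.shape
(13, 7)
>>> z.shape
(7, 7)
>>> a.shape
(7, 31)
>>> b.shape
(7, 19)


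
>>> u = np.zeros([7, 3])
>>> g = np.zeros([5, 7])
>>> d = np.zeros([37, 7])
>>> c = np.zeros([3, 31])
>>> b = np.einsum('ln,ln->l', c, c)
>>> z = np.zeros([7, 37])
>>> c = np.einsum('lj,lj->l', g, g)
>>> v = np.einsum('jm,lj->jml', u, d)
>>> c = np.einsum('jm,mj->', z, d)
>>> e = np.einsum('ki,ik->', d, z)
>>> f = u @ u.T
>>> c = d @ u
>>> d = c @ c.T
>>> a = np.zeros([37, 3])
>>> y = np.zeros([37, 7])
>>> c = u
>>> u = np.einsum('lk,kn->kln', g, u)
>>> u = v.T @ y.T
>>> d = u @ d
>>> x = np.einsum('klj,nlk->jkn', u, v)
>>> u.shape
(37, 3, 37)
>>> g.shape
(5, 7)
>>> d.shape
(37, 3, 37)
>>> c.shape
(7, 3)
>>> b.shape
(3,)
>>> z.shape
(7, 37)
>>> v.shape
(7, 3, 37)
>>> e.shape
()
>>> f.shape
(7, 7)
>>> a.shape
(37, 3)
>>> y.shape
(37, 7)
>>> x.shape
(37, 37, 7)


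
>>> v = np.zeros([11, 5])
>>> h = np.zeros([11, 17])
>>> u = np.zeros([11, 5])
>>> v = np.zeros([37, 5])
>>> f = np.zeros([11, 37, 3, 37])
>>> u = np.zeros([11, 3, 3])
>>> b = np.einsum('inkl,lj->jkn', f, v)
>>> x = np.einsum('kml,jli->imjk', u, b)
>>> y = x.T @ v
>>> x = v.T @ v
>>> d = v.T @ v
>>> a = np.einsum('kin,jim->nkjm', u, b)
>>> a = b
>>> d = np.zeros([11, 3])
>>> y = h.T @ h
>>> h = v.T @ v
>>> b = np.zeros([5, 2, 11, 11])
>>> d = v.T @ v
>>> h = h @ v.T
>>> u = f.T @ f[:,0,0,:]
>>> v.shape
(37, 5)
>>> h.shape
(5, 37)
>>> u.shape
(37, 3, 37, 37)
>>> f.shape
(11, 37, 3, 37)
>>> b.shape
(5, 2, 11, 11)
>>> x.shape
(5, 5)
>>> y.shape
(17, 17)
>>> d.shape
(5, 5)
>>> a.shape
(5, 3, 37)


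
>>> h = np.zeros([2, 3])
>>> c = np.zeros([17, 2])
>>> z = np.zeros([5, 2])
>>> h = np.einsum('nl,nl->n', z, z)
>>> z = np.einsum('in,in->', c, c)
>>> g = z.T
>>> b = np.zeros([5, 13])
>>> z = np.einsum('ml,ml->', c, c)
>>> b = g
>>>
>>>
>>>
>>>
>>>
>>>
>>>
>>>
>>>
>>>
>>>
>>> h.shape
(5,)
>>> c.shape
(17, 2)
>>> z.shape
()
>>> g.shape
()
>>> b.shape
()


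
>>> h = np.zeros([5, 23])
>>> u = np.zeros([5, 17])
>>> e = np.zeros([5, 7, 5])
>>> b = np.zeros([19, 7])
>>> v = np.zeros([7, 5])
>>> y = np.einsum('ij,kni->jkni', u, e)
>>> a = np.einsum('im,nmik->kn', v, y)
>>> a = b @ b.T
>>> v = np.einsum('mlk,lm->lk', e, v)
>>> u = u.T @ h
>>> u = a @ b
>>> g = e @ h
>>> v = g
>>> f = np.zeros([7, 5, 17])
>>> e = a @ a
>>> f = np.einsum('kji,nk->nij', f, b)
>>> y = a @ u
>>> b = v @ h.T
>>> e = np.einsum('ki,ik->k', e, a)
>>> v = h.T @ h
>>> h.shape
(5, 23)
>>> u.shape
(19, 7)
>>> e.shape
(19,)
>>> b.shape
(5, 7, 5)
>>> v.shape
(23, 23)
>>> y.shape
(19, 7)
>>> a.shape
(19, 19)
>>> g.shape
(5, 7, 23)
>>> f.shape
(19, 17, 5)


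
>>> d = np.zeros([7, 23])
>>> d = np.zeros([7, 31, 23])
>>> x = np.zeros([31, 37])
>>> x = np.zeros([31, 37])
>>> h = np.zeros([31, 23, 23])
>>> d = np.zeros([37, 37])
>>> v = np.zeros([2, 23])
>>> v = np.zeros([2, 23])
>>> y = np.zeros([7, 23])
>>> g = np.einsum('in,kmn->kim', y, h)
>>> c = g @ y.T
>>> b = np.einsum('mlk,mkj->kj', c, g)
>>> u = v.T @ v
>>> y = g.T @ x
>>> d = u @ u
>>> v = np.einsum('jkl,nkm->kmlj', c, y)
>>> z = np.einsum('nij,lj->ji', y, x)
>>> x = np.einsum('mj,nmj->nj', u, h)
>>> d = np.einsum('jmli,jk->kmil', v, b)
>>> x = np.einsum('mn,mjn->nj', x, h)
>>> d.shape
(23, 37, 31, 7)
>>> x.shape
(23, 23)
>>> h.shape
(31, 23, 23)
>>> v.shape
(7, 37, 7, 31)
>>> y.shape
(23, 7, 37)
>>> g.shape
(31, 7, 23)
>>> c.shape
(31, 7, 7)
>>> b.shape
(7, 23)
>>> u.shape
(23, 23)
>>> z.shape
(37, 7)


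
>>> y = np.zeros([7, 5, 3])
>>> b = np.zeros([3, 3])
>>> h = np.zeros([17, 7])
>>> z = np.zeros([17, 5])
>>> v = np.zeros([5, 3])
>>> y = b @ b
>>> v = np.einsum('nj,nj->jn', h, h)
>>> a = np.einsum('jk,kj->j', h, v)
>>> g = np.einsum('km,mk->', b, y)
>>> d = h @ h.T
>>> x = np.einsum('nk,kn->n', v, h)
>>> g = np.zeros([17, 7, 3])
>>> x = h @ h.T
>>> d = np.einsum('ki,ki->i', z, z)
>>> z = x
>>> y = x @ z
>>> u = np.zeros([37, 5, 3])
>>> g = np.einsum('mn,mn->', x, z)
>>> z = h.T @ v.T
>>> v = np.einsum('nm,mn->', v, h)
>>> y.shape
(17, 17)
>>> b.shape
(3, 3)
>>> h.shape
(17, 7)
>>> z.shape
(7, 7)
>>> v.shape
()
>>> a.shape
(17,)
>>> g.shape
()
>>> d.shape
(5,)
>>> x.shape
(17, 17)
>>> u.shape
(37, 5, 3)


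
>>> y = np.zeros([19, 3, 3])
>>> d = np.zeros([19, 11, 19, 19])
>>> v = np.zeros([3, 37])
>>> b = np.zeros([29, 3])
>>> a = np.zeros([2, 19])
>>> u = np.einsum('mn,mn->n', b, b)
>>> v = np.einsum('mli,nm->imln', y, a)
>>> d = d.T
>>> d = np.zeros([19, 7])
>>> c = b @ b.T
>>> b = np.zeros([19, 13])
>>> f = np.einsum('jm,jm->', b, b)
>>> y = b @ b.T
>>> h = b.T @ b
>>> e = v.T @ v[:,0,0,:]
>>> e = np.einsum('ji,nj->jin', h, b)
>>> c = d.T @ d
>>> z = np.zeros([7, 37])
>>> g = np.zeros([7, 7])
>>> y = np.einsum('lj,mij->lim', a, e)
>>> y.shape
(2, 13, 13)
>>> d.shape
(19, 7)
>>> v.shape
(3, 19, 3, 2)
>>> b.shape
(19, 13)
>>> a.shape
(2, 19)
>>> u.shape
(3,)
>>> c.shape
(7, 7)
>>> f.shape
()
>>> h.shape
(13, 13)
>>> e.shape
(13, 13, 19)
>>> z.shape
(7, 37)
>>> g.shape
(7, 7)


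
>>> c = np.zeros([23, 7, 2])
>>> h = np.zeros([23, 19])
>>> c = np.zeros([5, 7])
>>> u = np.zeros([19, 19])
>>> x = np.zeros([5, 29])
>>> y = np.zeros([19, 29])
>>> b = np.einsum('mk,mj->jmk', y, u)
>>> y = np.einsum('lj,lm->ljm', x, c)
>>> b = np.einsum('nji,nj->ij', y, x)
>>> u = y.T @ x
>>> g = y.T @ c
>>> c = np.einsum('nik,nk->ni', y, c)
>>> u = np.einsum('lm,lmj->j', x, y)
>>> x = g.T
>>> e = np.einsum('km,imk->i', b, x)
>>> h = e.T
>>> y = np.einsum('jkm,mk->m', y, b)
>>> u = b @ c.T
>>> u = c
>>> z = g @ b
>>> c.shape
(5, 29)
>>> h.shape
(7,)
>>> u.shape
(5, 29)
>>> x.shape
(7, 29, 7)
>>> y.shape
(7,)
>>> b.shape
(7, 29)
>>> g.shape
(7, 29, 7)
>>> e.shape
(7,)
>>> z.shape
(7, 29, 29)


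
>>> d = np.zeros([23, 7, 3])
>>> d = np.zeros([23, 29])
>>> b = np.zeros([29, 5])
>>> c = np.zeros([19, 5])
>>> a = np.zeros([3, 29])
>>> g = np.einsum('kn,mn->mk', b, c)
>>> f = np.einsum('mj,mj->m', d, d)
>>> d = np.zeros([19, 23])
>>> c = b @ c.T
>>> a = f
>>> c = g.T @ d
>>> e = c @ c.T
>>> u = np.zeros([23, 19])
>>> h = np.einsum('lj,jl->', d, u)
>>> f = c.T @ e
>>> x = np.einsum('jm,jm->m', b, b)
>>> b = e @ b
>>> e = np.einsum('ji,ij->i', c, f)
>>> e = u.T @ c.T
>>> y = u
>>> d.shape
(19, 23)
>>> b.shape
(29, 5)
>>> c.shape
(29, 23)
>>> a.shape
(23,)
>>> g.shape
(19, 29)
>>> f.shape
(23, 29)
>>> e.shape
(19, 29)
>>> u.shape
(23, 19)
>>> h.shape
()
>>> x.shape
(5,)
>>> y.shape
(23, 19)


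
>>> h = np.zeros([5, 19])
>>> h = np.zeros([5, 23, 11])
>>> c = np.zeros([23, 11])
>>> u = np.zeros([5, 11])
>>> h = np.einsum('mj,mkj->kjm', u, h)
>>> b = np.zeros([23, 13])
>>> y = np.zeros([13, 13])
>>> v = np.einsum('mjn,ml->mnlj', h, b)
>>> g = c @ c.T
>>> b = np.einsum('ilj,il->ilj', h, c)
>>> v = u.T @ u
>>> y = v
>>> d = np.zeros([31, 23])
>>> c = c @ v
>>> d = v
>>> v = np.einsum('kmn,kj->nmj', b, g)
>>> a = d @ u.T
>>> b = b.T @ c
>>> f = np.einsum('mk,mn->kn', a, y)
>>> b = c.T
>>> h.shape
(23, 11, 5)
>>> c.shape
(23, 11)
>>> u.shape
(5, 11)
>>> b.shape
(11, 23)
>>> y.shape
(11, 11)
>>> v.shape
(5, 11, 23)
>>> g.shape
(23, 23)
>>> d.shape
(11, 11)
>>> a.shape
(11, 5)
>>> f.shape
(5, 11)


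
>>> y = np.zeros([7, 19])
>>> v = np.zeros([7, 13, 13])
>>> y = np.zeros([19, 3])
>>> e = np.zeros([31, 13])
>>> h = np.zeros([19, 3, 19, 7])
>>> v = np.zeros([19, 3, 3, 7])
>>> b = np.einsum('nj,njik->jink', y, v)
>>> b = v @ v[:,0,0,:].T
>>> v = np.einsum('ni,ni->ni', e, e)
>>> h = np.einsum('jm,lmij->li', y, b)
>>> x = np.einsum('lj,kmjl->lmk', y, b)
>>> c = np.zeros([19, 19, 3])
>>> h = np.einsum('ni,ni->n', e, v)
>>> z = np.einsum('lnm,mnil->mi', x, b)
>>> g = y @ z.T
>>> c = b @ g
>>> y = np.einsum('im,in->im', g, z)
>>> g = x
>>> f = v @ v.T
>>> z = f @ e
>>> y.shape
(19, 19)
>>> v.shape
(31, 13)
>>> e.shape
(31, 13)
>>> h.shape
(31,)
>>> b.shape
(19, 3, 3, 19)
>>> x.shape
(19, 3, 19)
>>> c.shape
(19, 3, 3, 19)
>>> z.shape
(31, 13)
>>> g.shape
(19, 3, 19)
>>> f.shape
(31, 31)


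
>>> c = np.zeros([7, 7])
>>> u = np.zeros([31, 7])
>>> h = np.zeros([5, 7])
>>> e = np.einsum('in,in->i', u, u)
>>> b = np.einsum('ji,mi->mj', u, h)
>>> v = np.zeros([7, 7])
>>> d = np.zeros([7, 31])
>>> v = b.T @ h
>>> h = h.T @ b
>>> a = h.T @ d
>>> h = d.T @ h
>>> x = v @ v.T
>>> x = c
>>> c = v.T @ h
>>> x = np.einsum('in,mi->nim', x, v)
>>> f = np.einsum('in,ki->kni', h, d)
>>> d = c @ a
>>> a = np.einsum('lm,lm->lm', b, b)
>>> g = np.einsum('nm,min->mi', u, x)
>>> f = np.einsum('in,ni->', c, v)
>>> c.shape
(7, 31)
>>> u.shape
(31, 7)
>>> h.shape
(31, 31)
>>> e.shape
(31,)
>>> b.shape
(5, 31)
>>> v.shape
(31, 7)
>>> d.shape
(7, 31)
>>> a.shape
(5, 31)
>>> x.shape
(7, 7, 31)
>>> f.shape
()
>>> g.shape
(7, 7)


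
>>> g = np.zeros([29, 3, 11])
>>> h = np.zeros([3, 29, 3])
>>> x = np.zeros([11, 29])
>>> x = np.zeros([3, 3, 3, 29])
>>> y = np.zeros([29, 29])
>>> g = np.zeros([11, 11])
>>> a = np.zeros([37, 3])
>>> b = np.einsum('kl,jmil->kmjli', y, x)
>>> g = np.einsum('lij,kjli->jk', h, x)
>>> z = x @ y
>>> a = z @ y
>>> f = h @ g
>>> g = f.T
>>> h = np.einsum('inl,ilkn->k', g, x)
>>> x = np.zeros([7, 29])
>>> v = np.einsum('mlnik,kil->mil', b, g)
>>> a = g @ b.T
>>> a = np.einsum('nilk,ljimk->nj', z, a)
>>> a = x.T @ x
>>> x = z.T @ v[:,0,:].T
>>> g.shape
(3, 29, 3)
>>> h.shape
(3,)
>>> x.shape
(29, 3, 3, 29)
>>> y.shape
(29, 29)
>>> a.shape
(29, 29)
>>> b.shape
(29, 3, 3, 29, 3)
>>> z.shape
(3, 3, 3, 29)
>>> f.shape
(3, 29, 3)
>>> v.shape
(29, 29, 3)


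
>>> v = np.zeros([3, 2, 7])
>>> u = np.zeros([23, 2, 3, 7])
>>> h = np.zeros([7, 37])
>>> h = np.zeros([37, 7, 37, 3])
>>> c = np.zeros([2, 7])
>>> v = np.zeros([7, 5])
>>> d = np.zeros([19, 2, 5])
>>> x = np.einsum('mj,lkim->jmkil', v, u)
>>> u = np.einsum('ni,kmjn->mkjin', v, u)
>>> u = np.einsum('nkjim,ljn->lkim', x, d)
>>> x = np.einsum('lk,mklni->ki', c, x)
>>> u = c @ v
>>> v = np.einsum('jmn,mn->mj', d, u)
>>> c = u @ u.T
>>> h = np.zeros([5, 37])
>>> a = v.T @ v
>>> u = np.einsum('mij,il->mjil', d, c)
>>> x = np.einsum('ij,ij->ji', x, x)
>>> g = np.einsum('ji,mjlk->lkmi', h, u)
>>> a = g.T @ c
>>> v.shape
(2, 19)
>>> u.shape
(19, 5, 2, 2)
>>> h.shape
(5, 37)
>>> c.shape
(2, 2)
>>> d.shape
(19, 2, 5)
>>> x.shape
(23, 7)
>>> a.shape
(37, 19, 2, 2)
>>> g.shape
(2, 2, 19, 37)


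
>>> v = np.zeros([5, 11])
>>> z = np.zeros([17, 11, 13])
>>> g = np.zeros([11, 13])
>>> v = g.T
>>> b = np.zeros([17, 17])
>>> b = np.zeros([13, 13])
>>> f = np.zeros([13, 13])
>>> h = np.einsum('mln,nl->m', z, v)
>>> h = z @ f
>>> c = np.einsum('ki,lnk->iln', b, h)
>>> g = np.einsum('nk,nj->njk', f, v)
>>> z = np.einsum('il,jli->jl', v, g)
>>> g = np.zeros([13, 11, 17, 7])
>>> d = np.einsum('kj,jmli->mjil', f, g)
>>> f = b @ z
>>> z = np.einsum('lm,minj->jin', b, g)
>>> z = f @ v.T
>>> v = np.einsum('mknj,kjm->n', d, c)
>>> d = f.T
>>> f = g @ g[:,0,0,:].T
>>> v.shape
(7,)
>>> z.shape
(13, 13)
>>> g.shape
(13, 11, 17, 7)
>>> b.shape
(13, 13)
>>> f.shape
(13, 11, 17, 13)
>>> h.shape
(17, 11, 13)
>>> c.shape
(13, 17, 11)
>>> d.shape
(11, 13)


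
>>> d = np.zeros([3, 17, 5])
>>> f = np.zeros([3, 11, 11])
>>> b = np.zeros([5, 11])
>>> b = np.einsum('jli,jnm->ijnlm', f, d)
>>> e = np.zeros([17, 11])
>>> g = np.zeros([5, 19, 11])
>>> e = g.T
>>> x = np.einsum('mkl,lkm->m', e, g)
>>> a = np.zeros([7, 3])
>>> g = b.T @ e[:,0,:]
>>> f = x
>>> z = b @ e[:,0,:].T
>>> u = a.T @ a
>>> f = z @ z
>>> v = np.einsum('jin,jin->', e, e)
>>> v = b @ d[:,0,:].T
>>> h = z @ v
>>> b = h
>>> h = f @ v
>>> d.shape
(3, 17, 5)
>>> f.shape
(11, 3, 17, 11, 11)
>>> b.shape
(11, 3, 17, 11, 3)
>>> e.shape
(11, 19, 5)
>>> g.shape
(5, 11, 17, 3, 5)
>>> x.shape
(11,)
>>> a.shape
(7, 3)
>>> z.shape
(11, 3, 17, 11, 11)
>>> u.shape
(3, 3)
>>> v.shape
(11, 3, 17, 11, 3)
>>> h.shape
(11, 3, 17, 11, 3)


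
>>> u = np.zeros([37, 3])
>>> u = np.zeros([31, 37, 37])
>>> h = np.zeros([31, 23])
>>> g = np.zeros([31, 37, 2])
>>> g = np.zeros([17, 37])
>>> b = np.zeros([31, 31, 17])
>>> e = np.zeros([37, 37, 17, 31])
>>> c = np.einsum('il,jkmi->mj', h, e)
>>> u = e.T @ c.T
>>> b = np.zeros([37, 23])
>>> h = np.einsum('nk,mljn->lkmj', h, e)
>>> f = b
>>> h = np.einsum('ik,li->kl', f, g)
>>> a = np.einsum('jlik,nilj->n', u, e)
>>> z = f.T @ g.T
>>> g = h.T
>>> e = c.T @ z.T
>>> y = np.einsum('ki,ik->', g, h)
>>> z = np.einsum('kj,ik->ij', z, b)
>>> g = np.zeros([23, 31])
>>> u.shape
(31, 17, 37, 17)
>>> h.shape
(23, 17)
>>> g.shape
(23, 31)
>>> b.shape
(37, 23)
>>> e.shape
(37, 23)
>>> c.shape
(17, 37)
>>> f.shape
(37, 23)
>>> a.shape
(37,)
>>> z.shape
(37, 17)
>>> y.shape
()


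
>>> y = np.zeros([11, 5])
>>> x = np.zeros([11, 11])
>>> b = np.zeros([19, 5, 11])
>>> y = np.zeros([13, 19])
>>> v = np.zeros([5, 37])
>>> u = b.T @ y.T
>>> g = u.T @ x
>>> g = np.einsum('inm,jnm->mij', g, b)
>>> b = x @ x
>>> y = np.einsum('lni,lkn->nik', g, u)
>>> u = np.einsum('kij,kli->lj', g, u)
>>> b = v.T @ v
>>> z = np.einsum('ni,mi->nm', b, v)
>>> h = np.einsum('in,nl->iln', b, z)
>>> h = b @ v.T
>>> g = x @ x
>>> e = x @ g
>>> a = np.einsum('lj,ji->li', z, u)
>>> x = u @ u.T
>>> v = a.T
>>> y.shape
(13, 19, 5)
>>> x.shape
(5, 5)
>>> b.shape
(37, 37)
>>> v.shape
(19, 37)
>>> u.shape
(5, 19)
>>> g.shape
(11, 11)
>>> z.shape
(37, 5)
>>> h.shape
(37, 5)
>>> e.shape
(11, 11)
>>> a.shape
(37, 19)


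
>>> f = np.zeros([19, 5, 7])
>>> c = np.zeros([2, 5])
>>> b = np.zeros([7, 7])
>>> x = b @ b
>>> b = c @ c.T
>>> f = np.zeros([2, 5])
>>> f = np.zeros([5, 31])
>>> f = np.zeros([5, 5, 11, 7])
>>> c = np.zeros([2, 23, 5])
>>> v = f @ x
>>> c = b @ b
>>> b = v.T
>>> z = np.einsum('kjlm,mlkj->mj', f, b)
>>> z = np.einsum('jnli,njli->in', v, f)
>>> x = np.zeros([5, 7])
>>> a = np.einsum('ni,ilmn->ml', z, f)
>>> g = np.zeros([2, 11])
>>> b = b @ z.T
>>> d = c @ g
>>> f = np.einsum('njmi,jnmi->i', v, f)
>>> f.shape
(7,)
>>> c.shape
(2, 2)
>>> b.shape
(7, 11, 5, 7)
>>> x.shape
(5, 7)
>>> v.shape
(5, 5, 11, 7)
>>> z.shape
(7, 5)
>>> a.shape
(11, 5)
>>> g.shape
(2, 11)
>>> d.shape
(2, 11)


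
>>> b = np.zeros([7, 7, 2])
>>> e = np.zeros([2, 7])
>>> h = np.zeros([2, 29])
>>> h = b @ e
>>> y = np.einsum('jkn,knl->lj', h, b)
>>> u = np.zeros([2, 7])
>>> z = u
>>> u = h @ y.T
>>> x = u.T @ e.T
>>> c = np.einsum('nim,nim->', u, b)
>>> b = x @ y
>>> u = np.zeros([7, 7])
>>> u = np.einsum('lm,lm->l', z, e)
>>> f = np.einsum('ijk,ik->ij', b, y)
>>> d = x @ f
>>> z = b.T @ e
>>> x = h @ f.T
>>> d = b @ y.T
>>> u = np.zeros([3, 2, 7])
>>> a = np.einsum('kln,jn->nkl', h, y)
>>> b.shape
(2, 7, 7)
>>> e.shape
(2, 7)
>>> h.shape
(7, 7, 7)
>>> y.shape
(2, 7)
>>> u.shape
(3, 2, 7)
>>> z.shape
(7, 7, 7)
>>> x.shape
(7, 7, 2)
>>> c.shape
()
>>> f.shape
(2, 7)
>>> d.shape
(2, 7, 2)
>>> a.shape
(7, 7, 7)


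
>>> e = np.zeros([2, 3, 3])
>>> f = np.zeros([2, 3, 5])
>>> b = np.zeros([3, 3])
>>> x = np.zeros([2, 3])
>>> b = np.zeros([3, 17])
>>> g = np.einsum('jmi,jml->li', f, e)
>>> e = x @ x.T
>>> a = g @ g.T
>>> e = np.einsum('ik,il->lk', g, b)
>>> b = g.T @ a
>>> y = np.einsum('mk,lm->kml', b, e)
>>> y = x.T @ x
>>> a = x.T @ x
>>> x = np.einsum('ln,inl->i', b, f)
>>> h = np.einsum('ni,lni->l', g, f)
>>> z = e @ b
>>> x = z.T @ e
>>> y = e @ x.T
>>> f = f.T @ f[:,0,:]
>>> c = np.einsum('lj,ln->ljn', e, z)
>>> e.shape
(17, 5)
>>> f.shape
(5, 3, 5)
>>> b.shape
(5, 3)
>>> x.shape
(3, 5)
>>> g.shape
(3, 5)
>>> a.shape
(3, 3)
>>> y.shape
(17, 3)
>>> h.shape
(2,)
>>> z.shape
(17, 3)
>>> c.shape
(17, 5, 3)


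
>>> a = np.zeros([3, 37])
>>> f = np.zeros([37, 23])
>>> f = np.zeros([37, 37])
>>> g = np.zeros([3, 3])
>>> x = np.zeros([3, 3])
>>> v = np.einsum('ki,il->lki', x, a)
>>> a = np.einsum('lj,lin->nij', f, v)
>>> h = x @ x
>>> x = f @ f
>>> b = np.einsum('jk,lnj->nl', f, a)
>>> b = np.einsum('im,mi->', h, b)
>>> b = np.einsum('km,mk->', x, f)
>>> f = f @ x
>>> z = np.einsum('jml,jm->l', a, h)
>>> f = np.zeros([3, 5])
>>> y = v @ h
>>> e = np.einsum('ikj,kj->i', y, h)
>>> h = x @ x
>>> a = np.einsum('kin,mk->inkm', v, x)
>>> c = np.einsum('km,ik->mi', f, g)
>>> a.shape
(3, 3, 37, 37)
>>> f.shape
(3, 5)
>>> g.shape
(3, 3)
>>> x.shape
(37, 37)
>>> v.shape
(37, 3, 3)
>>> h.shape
(37, 37)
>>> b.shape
()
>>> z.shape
(37,)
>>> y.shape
(37, 3, 3)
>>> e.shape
(37,)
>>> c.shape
(5, 3)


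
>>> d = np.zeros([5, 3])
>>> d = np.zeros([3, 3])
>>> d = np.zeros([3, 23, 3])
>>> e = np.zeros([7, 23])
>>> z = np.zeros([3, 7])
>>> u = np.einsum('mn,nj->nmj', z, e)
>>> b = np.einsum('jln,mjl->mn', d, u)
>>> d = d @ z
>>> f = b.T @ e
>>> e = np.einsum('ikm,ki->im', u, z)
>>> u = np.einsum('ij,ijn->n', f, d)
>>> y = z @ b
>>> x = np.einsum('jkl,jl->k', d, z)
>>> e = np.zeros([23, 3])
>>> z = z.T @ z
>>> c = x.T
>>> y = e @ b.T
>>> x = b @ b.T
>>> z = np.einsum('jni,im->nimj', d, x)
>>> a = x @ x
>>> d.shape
(3, 23, 7)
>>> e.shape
(23, 3)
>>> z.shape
(23, 7, 7, 3)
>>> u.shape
(7,)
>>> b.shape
(7, 3)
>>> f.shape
(3, 23)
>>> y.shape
(23, 7)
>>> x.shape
(7, 7)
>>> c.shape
(23,)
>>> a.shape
(7, 7)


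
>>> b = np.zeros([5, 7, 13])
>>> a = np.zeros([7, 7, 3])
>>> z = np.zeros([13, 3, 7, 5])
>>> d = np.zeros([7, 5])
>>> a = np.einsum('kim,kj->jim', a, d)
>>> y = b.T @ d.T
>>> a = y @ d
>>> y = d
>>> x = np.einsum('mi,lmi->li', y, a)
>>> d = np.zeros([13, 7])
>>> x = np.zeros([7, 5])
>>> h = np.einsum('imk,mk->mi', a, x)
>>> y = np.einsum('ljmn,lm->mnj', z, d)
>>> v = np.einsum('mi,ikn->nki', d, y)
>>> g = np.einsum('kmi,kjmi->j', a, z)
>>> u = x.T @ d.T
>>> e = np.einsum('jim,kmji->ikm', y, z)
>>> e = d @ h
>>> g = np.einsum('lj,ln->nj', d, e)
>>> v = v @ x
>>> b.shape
(5, 7, 13)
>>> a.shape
(13, 7, 5)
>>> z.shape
(13, 3, 7, 5)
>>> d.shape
(13, 7)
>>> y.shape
(7, 5, 3)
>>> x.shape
(7, 5)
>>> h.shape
(7, 13)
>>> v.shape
(3, 5, 5)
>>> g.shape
(13, 7)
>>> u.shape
(5, 13)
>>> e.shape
(13, 13)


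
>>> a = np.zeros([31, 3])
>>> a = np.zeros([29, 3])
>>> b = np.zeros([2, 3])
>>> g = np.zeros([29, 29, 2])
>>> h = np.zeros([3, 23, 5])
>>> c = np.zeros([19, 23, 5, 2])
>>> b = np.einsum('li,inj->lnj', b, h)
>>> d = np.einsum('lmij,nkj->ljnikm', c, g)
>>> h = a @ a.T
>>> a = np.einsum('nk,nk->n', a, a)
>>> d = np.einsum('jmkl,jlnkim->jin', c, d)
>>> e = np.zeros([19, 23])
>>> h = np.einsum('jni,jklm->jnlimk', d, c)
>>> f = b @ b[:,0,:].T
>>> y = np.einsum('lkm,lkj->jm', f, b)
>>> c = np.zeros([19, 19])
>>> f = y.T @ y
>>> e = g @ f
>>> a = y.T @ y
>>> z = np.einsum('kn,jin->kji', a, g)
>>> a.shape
(2, 2)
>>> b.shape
(2, 23, 5)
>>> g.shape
(29, 29, 2)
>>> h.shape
(19, 29, 5, 29, 2, 23)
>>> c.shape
(19, 19)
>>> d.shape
(19, 29, 29)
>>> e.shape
(29, 29, 2)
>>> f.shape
(2, 2)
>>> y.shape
(5, 2)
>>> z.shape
(2, 29, 29)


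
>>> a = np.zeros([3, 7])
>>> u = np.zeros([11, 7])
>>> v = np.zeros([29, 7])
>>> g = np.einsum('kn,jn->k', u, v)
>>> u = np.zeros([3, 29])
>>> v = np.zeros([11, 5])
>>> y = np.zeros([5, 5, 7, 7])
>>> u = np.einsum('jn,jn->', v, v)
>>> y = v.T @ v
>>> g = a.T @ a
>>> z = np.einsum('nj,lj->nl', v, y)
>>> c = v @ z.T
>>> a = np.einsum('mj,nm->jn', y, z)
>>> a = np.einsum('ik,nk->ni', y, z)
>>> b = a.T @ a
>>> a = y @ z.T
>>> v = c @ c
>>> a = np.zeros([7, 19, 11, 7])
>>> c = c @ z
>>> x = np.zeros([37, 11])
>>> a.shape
(7, 19, 11, 7)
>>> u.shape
()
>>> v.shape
(11, 11)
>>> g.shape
(7, 7)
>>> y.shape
(5, 5)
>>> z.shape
(11, 5)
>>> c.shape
(11, 5)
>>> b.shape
(5, 5)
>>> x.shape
(37, 11)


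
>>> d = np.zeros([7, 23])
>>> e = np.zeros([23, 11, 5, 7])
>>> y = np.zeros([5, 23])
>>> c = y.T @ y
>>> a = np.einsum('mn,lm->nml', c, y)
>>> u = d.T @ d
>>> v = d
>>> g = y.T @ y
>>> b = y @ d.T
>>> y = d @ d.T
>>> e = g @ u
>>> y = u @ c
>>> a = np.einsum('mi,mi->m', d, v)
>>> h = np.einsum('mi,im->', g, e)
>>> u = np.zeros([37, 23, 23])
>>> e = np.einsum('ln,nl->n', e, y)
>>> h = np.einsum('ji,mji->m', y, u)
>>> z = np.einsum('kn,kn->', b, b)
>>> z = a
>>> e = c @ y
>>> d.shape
(7, 23)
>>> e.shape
(23, 23)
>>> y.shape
(23, 23)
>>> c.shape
(23, 23)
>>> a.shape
(7,)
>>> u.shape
(37, 23, 23)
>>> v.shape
(7, 23)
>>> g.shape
(23, 23)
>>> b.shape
(5, 7)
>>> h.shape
(37,)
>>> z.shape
(7,)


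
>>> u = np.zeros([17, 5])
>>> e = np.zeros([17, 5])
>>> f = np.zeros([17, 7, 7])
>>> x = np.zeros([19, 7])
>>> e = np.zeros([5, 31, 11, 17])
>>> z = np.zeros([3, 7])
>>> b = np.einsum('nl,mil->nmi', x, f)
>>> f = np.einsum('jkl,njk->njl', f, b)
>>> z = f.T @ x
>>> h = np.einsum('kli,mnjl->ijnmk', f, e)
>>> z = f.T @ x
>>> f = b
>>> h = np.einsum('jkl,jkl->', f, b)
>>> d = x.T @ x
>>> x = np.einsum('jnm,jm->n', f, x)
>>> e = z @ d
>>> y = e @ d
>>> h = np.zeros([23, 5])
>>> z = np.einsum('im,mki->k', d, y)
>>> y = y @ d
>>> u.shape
(17, 5)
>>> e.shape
(7, 17, 7)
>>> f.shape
(19, 17, 7)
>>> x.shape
(17,)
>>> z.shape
(17,)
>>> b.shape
(19, 17, 7)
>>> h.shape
(23, 5)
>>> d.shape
(7, 7)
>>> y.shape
(7, 17, 7)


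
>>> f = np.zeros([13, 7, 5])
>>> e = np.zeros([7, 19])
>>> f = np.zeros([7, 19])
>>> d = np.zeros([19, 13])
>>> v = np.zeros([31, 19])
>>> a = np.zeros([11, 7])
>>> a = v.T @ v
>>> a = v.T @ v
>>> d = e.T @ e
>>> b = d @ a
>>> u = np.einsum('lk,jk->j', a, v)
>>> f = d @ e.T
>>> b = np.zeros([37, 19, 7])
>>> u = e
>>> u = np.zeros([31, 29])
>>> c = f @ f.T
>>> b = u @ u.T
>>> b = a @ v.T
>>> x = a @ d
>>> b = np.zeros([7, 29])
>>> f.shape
(19, 7)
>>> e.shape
(7, 19)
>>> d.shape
(19, 19)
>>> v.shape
(31, 19)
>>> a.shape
(19, 19)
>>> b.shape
(7, 29)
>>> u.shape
(31, 29)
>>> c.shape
(19, 19)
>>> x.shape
(19, 19)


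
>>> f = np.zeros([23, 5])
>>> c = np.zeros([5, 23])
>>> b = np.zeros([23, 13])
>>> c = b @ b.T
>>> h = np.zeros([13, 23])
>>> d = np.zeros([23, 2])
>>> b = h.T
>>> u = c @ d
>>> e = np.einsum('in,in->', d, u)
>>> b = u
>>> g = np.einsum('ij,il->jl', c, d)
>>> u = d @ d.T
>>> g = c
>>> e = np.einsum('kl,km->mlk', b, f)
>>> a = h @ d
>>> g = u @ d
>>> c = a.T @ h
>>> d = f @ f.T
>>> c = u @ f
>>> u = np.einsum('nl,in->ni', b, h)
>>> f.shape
(23, 5)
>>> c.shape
(23, 5)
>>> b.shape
(23, 2)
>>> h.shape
(13, 23)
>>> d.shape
(23, 23)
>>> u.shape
(23, 13)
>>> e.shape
(5, 2, 23)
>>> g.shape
(23, 2)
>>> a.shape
(13, 2)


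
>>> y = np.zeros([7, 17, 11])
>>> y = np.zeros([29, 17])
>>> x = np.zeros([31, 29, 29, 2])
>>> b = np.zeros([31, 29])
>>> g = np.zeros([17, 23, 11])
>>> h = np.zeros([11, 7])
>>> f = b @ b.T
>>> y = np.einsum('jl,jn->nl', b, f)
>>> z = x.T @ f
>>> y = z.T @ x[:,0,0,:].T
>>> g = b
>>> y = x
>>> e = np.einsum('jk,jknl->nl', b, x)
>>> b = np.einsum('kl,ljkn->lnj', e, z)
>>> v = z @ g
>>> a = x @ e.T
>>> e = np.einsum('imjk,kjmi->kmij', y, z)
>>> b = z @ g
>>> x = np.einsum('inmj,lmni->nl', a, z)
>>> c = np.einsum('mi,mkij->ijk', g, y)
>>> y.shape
(31, 29, 29, 2)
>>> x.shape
(29, 2)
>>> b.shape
(2, 29, 29, 29)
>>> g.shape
(31, 29)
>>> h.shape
(11, 7)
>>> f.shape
(31, 31)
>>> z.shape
(2, 29, 29, 31)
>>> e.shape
(2, 29, 31, 29)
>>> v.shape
(2, 29, 29, 29)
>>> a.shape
(31, 29, 29, 29)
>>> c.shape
(29, 2, 29)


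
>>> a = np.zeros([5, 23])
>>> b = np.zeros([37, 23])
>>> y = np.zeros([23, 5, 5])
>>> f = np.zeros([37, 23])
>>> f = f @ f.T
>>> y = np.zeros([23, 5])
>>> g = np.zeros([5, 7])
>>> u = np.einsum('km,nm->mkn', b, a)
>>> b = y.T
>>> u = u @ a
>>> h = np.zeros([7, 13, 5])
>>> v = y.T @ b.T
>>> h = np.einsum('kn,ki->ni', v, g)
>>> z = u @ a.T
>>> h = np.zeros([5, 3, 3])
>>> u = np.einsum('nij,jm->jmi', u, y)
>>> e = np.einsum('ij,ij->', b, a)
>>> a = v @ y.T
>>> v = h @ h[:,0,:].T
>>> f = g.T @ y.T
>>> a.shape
(5, 23)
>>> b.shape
(5, 23)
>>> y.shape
(23, 5)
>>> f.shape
(7, 23)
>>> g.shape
(5, 7)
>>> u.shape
(23, 5, 37)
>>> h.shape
(5, 3, 3)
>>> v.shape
(5, 3, 5)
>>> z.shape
(23, 37, 5)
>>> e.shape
()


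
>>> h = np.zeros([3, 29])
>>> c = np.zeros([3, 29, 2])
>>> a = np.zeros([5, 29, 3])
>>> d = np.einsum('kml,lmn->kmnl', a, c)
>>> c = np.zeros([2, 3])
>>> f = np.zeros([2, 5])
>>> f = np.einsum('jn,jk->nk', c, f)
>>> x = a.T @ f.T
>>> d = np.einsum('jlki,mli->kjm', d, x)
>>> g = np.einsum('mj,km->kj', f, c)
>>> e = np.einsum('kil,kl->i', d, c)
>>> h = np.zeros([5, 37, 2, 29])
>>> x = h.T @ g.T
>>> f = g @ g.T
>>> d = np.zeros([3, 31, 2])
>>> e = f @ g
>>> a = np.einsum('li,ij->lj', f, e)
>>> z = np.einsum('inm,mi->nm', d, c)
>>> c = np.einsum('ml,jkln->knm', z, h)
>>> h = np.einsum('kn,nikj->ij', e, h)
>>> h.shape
(37, 29)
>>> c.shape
(37, 29, 31)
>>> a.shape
(2, 5)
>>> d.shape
(3, 31, 2)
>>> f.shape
(2, 2)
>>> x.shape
(29, 2, 37, 2)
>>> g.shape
(2, 5)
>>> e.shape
(2, 5)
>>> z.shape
(31, 2)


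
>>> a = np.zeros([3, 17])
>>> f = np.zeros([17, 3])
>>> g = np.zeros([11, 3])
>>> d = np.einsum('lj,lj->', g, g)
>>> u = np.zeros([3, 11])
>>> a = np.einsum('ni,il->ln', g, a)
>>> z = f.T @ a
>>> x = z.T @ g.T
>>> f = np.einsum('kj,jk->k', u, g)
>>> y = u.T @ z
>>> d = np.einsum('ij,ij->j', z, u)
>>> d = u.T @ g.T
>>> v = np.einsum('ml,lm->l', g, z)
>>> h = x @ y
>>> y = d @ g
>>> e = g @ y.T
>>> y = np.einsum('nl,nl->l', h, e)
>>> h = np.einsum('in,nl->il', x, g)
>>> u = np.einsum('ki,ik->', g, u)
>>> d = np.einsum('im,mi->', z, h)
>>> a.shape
(17, 11)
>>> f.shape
(3,)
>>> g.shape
(11, 3)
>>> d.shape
()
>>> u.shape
()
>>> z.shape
(3, 11)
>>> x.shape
(11, 11)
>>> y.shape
(11,)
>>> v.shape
(3,)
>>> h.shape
(11, 3)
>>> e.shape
(11, 11)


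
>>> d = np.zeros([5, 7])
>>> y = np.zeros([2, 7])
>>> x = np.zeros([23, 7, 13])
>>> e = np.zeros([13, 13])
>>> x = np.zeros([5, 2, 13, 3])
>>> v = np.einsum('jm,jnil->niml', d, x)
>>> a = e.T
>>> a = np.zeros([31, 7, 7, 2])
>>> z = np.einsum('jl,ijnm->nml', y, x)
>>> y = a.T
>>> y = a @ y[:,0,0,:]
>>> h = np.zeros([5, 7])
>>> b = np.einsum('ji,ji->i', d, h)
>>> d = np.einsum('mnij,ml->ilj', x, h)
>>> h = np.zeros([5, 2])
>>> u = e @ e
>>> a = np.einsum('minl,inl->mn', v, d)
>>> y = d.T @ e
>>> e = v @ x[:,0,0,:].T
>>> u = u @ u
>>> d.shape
(13, 7, 3)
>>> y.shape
(3, 7, 13)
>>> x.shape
(5, 2, 13, 3)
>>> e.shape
(2, 13, 7, 5)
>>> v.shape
(2, 13, 7, 3)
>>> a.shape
(2, 7)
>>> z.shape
(13, 3, 7)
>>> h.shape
(5, 2)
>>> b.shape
(7,)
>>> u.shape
(13, 13)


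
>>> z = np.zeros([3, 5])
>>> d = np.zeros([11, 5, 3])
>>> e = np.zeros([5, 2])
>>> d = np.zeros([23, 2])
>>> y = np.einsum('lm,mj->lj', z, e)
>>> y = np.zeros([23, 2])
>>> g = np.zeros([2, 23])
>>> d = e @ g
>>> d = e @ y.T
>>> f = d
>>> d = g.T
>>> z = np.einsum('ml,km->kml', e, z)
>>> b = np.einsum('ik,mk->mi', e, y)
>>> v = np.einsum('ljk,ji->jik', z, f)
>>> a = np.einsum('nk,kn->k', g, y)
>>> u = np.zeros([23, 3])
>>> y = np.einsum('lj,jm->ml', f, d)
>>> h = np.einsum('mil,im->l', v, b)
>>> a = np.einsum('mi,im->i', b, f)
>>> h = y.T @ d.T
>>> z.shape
(3, 5, 2)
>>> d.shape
(23, 2)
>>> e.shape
(5, 2)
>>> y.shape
(2, 5)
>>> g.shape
(2, 23)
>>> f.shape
(5, 23)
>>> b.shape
(23, 5)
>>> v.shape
(5, 23, 2)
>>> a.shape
(5,)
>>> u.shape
(23, 3)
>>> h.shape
(5, 23)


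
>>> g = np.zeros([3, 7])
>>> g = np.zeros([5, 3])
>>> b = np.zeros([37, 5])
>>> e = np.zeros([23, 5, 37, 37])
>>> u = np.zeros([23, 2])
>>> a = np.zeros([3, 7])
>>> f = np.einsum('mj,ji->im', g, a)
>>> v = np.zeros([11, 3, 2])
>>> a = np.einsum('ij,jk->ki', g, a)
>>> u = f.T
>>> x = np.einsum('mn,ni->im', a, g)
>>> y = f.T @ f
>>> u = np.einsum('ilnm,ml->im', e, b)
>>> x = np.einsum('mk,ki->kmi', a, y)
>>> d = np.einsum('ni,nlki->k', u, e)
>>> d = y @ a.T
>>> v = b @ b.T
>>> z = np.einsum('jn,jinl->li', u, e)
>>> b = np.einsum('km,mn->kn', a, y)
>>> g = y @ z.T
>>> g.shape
(5, 37)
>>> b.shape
(7, 5)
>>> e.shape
(23, 5, 37, 37)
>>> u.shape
(23, 37)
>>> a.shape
(7, 5)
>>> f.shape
(7, 5)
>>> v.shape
(37, 37)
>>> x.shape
(5, 7, 5)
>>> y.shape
(5, 5)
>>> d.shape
(5, 7)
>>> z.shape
(37, 5)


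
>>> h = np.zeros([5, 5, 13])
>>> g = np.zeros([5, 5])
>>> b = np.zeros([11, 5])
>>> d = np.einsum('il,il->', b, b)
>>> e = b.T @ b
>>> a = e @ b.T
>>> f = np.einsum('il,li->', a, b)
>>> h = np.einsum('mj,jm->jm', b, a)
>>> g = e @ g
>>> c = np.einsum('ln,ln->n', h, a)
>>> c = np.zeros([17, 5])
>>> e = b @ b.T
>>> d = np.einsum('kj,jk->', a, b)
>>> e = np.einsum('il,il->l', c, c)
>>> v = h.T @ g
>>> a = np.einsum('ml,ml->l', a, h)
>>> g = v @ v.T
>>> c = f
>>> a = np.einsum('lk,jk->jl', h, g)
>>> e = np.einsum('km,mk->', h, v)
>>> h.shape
(5, 11)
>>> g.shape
(11, 11)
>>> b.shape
(11, 5)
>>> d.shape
()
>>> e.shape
()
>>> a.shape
(11, 5)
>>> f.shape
()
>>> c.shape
()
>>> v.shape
(11, 5)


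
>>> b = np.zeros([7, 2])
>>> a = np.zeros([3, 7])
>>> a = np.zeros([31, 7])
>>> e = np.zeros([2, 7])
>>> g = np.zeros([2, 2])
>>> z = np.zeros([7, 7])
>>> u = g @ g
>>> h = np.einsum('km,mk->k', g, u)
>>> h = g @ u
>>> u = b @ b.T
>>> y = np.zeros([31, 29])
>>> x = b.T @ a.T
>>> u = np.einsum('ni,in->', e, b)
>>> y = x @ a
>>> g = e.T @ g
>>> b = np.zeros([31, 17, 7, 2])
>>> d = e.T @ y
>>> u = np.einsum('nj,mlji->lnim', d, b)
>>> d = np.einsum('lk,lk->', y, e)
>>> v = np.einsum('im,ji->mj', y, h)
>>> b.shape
(31, 17, 7, 2)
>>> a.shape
(31, 7)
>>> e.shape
(2, 7)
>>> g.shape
(7, 2)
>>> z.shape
(7, 7)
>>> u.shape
(17, 7, 2, 31)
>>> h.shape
(2, 2)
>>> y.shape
(2, 7)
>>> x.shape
(2, 31)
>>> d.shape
()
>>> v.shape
(7, 2)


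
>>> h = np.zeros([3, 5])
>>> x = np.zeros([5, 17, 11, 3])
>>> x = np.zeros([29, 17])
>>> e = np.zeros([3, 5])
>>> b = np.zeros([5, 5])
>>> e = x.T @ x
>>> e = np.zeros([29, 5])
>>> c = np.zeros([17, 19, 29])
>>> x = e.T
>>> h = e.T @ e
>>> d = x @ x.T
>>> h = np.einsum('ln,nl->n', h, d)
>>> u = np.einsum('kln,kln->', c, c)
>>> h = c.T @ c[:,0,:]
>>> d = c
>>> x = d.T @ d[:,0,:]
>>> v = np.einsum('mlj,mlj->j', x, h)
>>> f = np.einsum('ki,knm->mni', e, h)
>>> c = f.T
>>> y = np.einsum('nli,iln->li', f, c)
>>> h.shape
(29, 19, 29)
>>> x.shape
(29, 19, 29)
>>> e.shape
(29, 5)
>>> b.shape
(5, 5)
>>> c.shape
(5, 19, 29)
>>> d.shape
(17, 19, 29)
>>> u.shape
()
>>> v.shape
(29,)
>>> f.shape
(29, 19, 5)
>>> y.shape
(19, 5)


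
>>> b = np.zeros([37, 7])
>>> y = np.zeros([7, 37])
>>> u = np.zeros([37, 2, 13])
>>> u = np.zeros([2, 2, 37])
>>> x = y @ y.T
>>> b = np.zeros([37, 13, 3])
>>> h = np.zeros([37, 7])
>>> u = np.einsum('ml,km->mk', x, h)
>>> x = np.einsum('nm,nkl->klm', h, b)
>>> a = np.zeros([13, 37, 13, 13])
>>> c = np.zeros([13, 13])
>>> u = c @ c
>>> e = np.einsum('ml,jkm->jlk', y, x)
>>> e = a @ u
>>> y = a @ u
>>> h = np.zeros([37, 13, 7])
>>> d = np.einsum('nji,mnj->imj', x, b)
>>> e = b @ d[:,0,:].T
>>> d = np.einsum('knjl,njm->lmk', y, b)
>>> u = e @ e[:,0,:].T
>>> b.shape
(37, 13, 3)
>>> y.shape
(13, 37, 13, 13)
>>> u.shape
(37, 13, 37)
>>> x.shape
(13, 3, 7)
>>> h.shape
(37, 13, 7)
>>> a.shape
(13, 37, 13, 13)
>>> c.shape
(13, 13)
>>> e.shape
(37, 13, 7)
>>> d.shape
(13, 3, 13)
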